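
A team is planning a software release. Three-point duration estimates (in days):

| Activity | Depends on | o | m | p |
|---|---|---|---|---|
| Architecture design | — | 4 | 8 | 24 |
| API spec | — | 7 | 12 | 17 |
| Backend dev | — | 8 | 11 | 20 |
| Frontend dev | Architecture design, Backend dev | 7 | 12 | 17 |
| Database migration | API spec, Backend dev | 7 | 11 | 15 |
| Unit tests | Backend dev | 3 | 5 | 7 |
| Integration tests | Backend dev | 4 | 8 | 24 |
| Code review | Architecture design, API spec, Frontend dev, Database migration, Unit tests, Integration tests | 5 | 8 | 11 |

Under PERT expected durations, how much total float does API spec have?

te_Architecture design = (4 + 4·8 + 24)/6 = 60/6 = 10
te_API spec = (7 + 4·12 + 17)/6 = 72/6 = 12
te_Backend dev = (8 + 4·11 + 20)/6 = 72/6 = 12
te_Frontend dev = (7 + 4·12 + 17)/6 = 72/6 = 12
te_Database migration = (7 + 4·11 + 15)/6 = 66/6 = 11
te_Unit tests = (3 + 4·5 + 7)/6 = 30/6 = 5
te_Integration tests = (4 + 4·8 + 24)/6 = 60/6 = 10
te_Code review = (5 + 4·8 + 11)/6 = 48/6 = 8

Forward pass:
ES_Architecture design = 0; EF_Architecture design = 10
ES_API spec = 0; EF_API spec = 12
ES_Backend dev = 0; EF_Backend dev = 12
ES_Frontend dev = max(EF_Architecture design=10, EF_Backend dev=12) = 12; EF_Frontend dev = 12+12 = 24
ES_Database migration = max(EF_API spec=12, EF_Backend dev=12) = 12; EF_Database migration = 12+11 = 23
ES_Unit tests = 12; EF_Unit tests = 12+5 = 17
ES_Integration tests = 12; EF_Integration tests = 12+10 = 22
ES_Code review = max(EF_Architecture design=10, EF_API spec=12, EF_Frontend dev=24, EF_Database migration=23, EF_Unit tests=17, EF_Integration tests=22) = 24; EF_Code review = 24+8 = 32
Expected project duration μ = 32 days. Critical path: Backend dev → Frontend dev → Code review.

Backward pass:
LF_Code review = 32; LS_Code review = 32−8 = 24
LF_Integration tests = LS_Code review = 24; LS_Integration tests = 24−10 = 14
LF_Unit tests = LS_Code review = 24; LS_Unit tests = 24−5 = 19
LF_Database migration = LS_Code review = 24; LS_Database migration = 24−11 = 13
LF_Frontend dev = LS_Code review = 24; LS_Frontend dev = 24−12 = 12
LF_Backend dev = min(LS_Frontend dev=12, LS_Database migration=13, LS_Unit tests=19, LS_Integration tests=14) = 12; LS_Backend dev = 12−12 = 0
LF_API spec = min(LS_Database migration=13, LS_Code review=24) = 13; LS_API spec = 13−12 = 1
LF_Architecture design = min(LS_Frontend dev=12, LS_Code review=24) = 12; LS_Architecture design = 12−10 = 2
Slack_API spec = LS_API spec − ES_API spec = 1 − 0 = 1

1 days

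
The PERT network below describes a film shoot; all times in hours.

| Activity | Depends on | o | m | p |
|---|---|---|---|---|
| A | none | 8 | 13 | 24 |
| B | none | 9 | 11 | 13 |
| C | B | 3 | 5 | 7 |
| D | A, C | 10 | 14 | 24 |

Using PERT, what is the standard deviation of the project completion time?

2.52 hours

te_A = (8 + 4·13 + 24)/6 = 84/6 = 14; σ²_A = ((24−8)/6)² = 7.111
te_B = (9 + 4·11 + 13)/6 = 66/6 = 11; σ²_B = ((13−9)/6)² = 0.444
te_C = (3 + 4·5 + 7)/6 = 30/6 = 5; σ²_C = ((7−3)/6)² = 0.444
te_D = (10 + 4·14 + 24)/6 = 90/6 = 15; σ²_D = ((24−10)/6)² = 5.444

Forward pass:
ES_A = 0; EF_A = 14
ES_B = 0; EF_B = 11
ES_C = 11; EF_C = 11+5 = 16
ES_D = max(EF_A=14, EF_C=16) = 16; EF_D = 16+15 = 31
Expected project duration μ = 31 hours. Critical path: B → C → D.

Variance along critical path = 0.444 + 0.444 + 5.444 = 6.333
σ = √6.333 = 2.517 hours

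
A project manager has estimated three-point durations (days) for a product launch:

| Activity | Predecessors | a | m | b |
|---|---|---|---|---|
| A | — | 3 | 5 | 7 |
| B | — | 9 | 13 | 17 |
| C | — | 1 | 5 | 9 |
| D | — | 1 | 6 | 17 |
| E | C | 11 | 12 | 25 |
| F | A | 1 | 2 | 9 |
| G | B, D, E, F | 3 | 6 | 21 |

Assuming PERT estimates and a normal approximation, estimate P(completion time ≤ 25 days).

0.310

te_A = (3 + 4·5 + 7)/6 = 30/6 = 5; σ²_A = ((7−3)/6)² = 0.444
te_B = (9 + 4·13 + 17)/6 = 78/6 = 13; σ²_B = ((17−9)/6)² = 1.778
te_C = (1 + 4·5 + 9)/6 = 30/6 = 5; σ²_C = ((9−1)/6)² = 1.778
te_D = (1 + 4·6 + 17)/6 = 42/6 = 7; σ²_D = ((17−1)/6)² = 7.111
te_E = (11 + 4·12 + 25)/6 = 84/6 = 14; σ²_E = ((25−11)/6)² = 5.444
te_F = (1 + 4·2 + 9)/6 = 18/6 = 3; σ²_F = ((9−1)/6)² = 1.778
te_G = (3 + 4·6 + 21)/6 = 48/6 = 8; σ²_G = ((21−3)/6)² = 9.000

Forward pass:
ES_A = 0; EF_A = 5
ES_B = 0; EF_B = 13
ES_C = 0; EF_C = 5
ES_D = 0; EF_D = 7
ES_E = 5; EF_E = 5+14 = 19
ES_F = 5; EF_F = 5+3 = 8
ES_G = max(EF_B=13, EF_D=7, EF_E=19, EF_F=8) = 19; EF_G = 19+8 = 27
Expected project duration μ = 27 days. Critical path: C → E → G.

Variance along critical path = 1.778 + 5.444 + 9.000 = 16.222; σ = √16.222 = 4.028 days.
Z = (25 − 27) / 4.028 = -0.497
P(T ≤ 25) = Φ(-0.497) ≈ 0.310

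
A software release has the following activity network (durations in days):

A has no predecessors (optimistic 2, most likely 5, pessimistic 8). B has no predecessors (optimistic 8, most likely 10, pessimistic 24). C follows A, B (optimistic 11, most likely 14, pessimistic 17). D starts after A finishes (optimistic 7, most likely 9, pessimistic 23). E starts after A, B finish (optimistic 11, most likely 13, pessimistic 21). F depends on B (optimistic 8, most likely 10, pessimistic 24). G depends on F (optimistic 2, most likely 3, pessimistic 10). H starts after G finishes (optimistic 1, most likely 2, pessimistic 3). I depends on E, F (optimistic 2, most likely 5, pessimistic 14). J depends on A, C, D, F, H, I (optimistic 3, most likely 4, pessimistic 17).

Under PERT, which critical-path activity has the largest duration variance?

te_A = (2 + 4·5 + 8)/6 = 30/6 = 5; σ²_A = ((8−2)/6)² = 1.000
te_B = (8 + 4·10 + 24)/6 = 72/6 = 12; σ²_B = ((24−8)/6)² = 7.111
te_C = (11 + 4·14 + 17)/6 = 84/6 = 14; σ²_C = ((17−11)/6)² = 1.000
te_D = (7 + 4·9 + 23)/6 = 66/6 = 11; σ²_D = ((23−7)/6)² = 7.111
te_E = (11 + 4·13 + 21)/6 = 84/6 = 14; σ²_E = ((21−11)/6)² = 2.778
te_F = (8 + 4·10 + 24)/6 = 72/6 = 12; σ²_F = ((24−8)/6)² = 7.111
te_G = (2 + 4·3 + 10)/6 = 24/6 = 4; σ²_G = ((10−2)/6)² = 1.778
te_H = (1 + 4·2 + 3)/6 = 12/6 = 2; σ²_H = ((3−1)/6)² = 0.111
te_I = (2 + 4·5 + 14)/6 = 36/6 = 6; σ²_I = ((14−2)/6)² = 4.000
te_J = (3 + 4·4 + 17)/6 = 36/6 = 6; σ²_J = ((17−3)/6)² = 5.444

Forward pass:
ES_A = 0; EF_A = 5
ES_B = 0; EF_B = 12
ES_C = max(EF_A=5, EF_B=12) = 12; EF_C = 12+14 = 26
ES_D = 5; EF_D = 5+11 = 16
ES_E = max(EF_A=5, EF_B=12) = 12; EF_E = 12+14 = 26
ES_F = 12; EF_F = 12+12 = 24
ES_G = 24; EF_G = 24+4 = 28
ES_H = 28; EF_H = 28+2 = 30
ES_I = max(EF_E=26, EF_F=24) = 26; EF_I = 26+6 = 32
ES_J = max(EF_A=5, EF_C=26, EF_D=16, EF_F=24, EF_H=30, EF_I=32) = 32; EF_J = 32+6 = 38
Expected project duration μ = 38 days. Critical path: B → E → I → J.

Variances on critical path: σ²_B=7.111, σ²_E=2.778, σ²_I=4.000, σ²_J=5.444.
Largest is σ²_B = 7.111.

B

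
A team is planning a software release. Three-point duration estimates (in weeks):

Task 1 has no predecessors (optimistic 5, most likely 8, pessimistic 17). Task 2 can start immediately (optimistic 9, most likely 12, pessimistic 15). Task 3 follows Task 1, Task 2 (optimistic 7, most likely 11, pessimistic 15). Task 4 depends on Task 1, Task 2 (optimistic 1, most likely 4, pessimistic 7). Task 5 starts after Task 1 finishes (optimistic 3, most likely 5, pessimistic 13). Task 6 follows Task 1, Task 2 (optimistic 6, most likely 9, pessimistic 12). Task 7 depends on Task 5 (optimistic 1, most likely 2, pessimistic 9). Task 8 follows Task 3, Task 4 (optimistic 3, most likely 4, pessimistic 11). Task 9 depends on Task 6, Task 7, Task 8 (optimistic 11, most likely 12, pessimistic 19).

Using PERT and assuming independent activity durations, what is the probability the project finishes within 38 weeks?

0.117

te_Task 1 = (5 + 4·8 + 17)/6 = 54/6 = 9; σ²_Task 1 = ((17−5)/6)² = 4.000
te_Task 2 = (9 + 4·12 + 15)/6 = 72/6 = 12; σ²_Task 2 = ((15−9)/6)² = 1.000
te_Task 3 = (7 + 4·11 + 15)/6 = 66/6 = 11; σ²_Task 3 = ((15−7)/6)² = 1.778
te_Task 4 = (1 + 4·4 + 7)/6 = 24/6 = 4; σ²_Task 4 = ((7−1)/6)² = 1.000
te_Task 5 = (3 + 4·5 + 13)/6 = 36/6 = 6; σ²_Task 5 = ((13−3)/6)² = 2.778
te_Task 6 = (6 + 4·9 + 12)/6 = 54/6 = 9; σ²_Task 6 = ((12−6)/6)² = 1.000
te_Task 7 = (1 + 4·2 + 9)/6 = 18/6 = 3; σ²_Task 7 = ((9−1)/6)² = 1.778
te_Task 8 = (3 + 4·4 + 11)/6 = 30/6 = 5; σ²_Task 8 = ((11−3)/6)² = 1.778
te_Task 9 = (11 + 4·12 + 19)/6 = 78/6 = 13; σ²_Task 9 = ((19−11)/6)² = 1.778

Forward pass:
ES_Task 1 = 0; EF_Task 1 = 9
ES_Task 2 = 0; EF_Task 2 = 12
ES_Task 3 = max(EF_Task 1=9, EF_Task 2=12) = 12; EF_Task 3 = 12+11 = 23
ES_Task 4 = max(EF_Task 1=9, EF_Task 2=12) = 12; EF_Task 4 = 12+4 = 16
ES_Task 5 = 9; EF_Task 5 = 9+6 = 15
ES_Task 6 = max(EF_Task 1=9, EF_Task 2=12) = 12; EF_Task 6 = 12+9 = 21
ES_Task 7 = 15; EF_Task 7 = 15+3 = 18
ES_Task 8 = max(EF_Task 3=23, EF_Task 4=16) = 23; EF_Task 8 = 23+5 = 28
ES_Task 9 = max(EF_Task 6=21, EF_Task 7=18, EF_Task 8=28) = 28; EF_Task 9 = 28+13 = 41
Expected project duration μ = 41 weeks. Critical path: Task 2 → Task 3 → Task 8 → Task 9.

Variance along critical path = 1.000 + 1.778 + 1.778 + 1.778 = 6.333; σ = √6.333 = 2.517 weeks.
Z = (38 − 41) / 2.517 = -1.192
P(T ≤ 38) = Φ(-1.192) ≈ 0.117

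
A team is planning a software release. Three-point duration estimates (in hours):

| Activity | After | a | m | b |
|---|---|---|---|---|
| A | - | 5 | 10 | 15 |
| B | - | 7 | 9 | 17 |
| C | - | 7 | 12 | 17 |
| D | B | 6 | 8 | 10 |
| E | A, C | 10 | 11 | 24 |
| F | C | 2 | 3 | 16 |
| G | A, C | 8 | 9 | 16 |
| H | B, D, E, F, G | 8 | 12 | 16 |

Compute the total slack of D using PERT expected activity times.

te_A = (5 + 4·10 + 15)/6 = 60/6 = 10
te_B = (7 + 4·9 + 17)/6 = 60/6 = 10
te_C = (7 + 4·12 + 17)/6 = 72/6 = 12
te_D = (6 + 4·8 + 10)/6 = 48/6 = 8
te_E = (10 + 4·11 + 24)/6 = 78/6 = 13
te_F = (2 + 4·3 + 16)/6 = 30/6 = 5
te_G = (8 + 4·9 + 16)/6 = 60/6 = 10
te_H = (8 + 4·12 + 16)/6 = 72/6 = 12

Forward pass:
ES_A = 0; EF_A = 10
ES_B = 0; EF_B = 10
ES_C = 0; EF_C = 12
ES_D = 10; EF_D = 10+8 = 18
ES_E = max(EF_A=10, EF_C=12) = 12; EF_E = 12+13 = 25
ES_F = 12; EF_F = 12+5 = 17
ES_G = max(EF_A=10, EF_C=12) = 12; EF_G = 12+10 = 22
ES_H = max(EF_B=10, EF_D=18, EF_E=25, EF_F=17, EF_G=22) = 25; EF_H = 25+12 = 37
Expected project duration μ = 37 hours. Critical path: C → E → H.

Backward pass:
LF_H = 37; LS_H = 37−12 = 25
LF_G = LS_H = 25; LS_G = 25−10 = 15
LF_F = LS_H = 25; LS_F = 25−5 = 20
LF_E = LS_H = 25; LS_E = 25−13 = 12
LF_D = LS_H = 25; LS_D = 25−8 = 17
LF_C = min(LS_E=12, LS_F=20, LS_G=15) = 12; LS_C = 12−12 = 0
LF_B = min(LS_D=17, LS_H=25) = 17; LS_B = 17−10 = 7
LF_A = min(LS_E=12, LS_G=15) = 12; LS_A = 12−10 = 2
Slack_D = LS_D − ES_D = 17 − 10 = 7

7 hours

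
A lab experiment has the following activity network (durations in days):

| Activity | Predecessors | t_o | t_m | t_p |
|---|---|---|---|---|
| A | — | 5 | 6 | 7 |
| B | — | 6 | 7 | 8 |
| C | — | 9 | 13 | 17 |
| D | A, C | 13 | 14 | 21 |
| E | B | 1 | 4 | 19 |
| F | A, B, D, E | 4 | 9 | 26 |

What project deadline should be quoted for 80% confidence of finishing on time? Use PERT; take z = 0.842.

te_A = (5 + 4·6 + 7)/6 = 36/6 = 6; σ²_A = ((7−5)/6)² = 0.111
te_B = (6 + 4·7 + 8)/6 = 42/6 = 7; σ²_B = ((8−6)/6)² = 0.111
te_C = (9 + 4·13 + 17)/6 = 78/6 = 13; σ²_C = ((17−9)/6)² = 1.778
te_D = (13 + 4·14 + 21)/6 = 90/6 = 15; σ²_D = ((21−13)/6)² = 1.778
te_E = (1 + 4·4 + 19)/6 = 36/6 = 6; σ²_E = ((19−1)/6)² = 9.000
te_F = (4 + 4·9 + 26)/6 = 66/6 = 11; σ²_F = ((26−4)/6)² = 13.444

Forward pass:
ES_A = 0; EF_A = 6
ES_B = 0; EF_B = 7
ES_C = 0; EF_C = 13
ES_D = max(EF_A=6, EF_C=13) = 13; EF_D = 13+15 = 28
ES_E = 7; EF_E = 7+6 = 13
ES_F = max(EF_A=6, EF_B=7, EF_D=28, EF_E=13) = 28; EF_F = 28+11 = 39
Expected project duration μ = 39 days. Critical path: C → D → F.

Variance along critical path = 1.778 + 1.778 + 13.444 = 17.000; σ = 4.123 days.
D = μ + z·σ = 39 + 0.842·4.123 = 42.5 days

42.5 days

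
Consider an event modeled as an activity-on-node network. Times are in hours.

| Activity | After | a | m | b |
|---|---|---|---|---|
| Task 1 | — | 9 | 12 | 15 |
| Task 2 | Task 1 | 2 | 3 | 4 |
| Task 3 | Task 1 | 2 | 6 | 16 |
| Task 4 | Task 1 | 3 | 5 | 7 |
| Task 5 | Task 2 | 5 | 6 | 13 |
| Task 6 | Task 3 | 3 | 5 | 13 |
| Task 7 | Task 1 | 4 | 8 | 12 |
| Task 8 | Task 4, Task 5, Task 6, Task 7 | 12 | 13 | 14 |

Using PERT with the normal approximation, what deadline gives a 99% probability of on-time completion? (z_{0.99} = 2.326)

te_Task 1 = (9 + 4·12 + 15)/6 = 72/6 = 12; σ²_Task 1 = ((15−9)/6)² = 1.000
te_Task 2 = (2 + 4·3 + 4)/6 = 18/6 = 3; σ²_Task 2 = ((4−2)/6)² = 0.111
te_Task 3 = (2 + 4·6 + 16)/6 = 42/6 = 7; σ²_Task 3 = ((16−2)/6)² = 5.444
te_Task 4 = (3 + 4·5 + 7)/6 = 30/6 = 5; σ²_Task 4 = ((7−3)/6)² = 0.444
te_Task 5 = (5 + 4·6 + 13)/6 = 42/6 = 7; σ²_Task 5 = ((13−5)/6)² = 1.778
te_Task 6 = (3 + 4·5 + 13)/6 = 36/6 = 6; σ²_Task 6 = ((13−3)/6)² = 2.778
te_Task 7 = (4 + 4·8 + 12)/6 = 48/6 = 8; σ²_Task 7 = ((12−4)/6)² = 1.778
te_Task 8 = (12 + 4·13 + 14)/6 = 78/6 = 13; σ²_Task 8 = ((14−12)/6)² = 0.111

Forward pass:
ES_Task 1 = 0; EF_Task 1 = 12
ES_Task 2 = 12; EF_Task 2 = 12+3 = 15
ES_Task 3 = 12; EF_Task 3 = 12+7 = 19
ES_Task 4 = 12; EF_Task 4 = 12+5 = 17
ES_Task 5 = 15; EF_Task 5 = 15+7 = 22
ES_Task 6 = 19; EF_Task 6 = 19+6 = 25
ES_Task 7 = 12; EF_Task 7 = 12+8 = 20
ES_Task 8 = max(EF_Task 4=17, EF_Task 5=22, EF_Task 6=25, EF_Task 7=20) = 25; EF_Task 8 = 25+13 = 38
Expected project duration μ = 38 hours. Critical path: Task 1 → Task 3 → Task 6 → Task 8.

Variance along critical path = 1.000 + 5.444 + 2.778 + 0.111 = 9.333; σ = 3.055 hours.
D = μ + z·σ = 38 + 2.326·3.055 = 45.1 hours

45.1 hours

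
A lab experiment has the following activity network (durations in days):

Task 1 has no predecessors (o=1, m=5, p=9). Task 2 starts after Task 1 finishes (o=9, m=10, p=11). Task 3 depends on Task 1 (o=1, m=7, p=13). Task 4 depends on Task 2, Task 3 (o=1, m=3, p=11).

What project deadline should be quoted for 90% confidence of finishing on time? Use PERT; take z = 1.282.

21.8 days

te_Task 1 = (1 + 4·5 + 9)/6 = 30/6 = 5; σ²_Task 1 = ((9−1)/6)² = 1.778
te_Task 2 = (9 + 4·10 + 11)/6 = 60/6 = 10; σ²_Task 2 = ((11−9)/6)² = 0.111
te_Task 3 = (1 + 4·7 + 13)/6 = 42/6 = 7; σ²_Task 3 = ((13−1)/6)² = 4.000
te_Task 4 = (1 + 4·3 + 11)/6 = 24/6 = 4; σ²_Task 4 = ((11−1)/6)² = 2.778

Forward pass:
ES_Task 1 = 0; EF_Task 1 = 5
ES_Task 2 = 5; EF_Task 2 = 5+10 = 15
ES_Task 3 = 5; EF_Task 3 = 5+7 = 12
ES_Task 4 = max(EF_Task 2=15, EF_Task 3=12) = 15; EF_Task 4 = 15+4 = 19
Expected project duration μ = 19 days. Critical path: Task 1 → Task 2 → Task 4.

Variance along critical path = 1.778 + 0.111 + 2.778 = 4.667; σ = 2.160 days.
D = μ + z·σ = 19 + 1.282·2.160 = 21.8 days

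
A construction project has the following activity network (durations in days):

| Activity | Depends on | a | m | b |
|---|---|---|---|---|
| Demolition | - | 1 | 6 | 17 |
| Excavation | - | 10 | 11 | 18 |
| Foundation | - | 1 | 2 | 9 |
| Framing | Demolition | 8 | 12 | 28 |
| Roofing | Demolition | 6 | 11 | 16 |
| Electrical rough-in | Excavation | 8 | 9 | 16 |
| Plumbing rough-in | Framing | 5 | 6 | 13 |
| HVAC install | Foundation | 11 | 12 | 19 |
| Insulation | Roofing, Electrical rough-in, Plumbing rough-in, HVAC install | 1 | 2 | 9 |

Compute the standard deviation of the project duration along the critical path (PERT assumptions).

te_Demolition = (1 + 4·6 + 17)/6 = 42/6 = 7; σ²_Demolition = ((17−1)/6)² = 7.111
te_Excavation = (10 + 4·11 + 18)/6 = 72/6 = 12; σ²_Excavation = ((18−10)/6)² = 1.778
te_Foundation = (1 + 4·2 + 9)/6 = 18/6 = 3; σ²_Foundation = ((9−1)/6)² = 1.778
te_Framing = (8 + 4·12 + 28)/6 = 84/6 = 14; σ²_Framing = ((28−8)/6)² = 11.111
te_Roofing = (6 + 4·11 + 16)/6 = 66/6 = 11; σ²_Roofing = ((16−6)/6)² = 2.778
te_Electrical rough-in = (8 + 4·9 + 16)/6 = 60/6 = 10; σ²_Electrical rough-in = ((16−8)/6)² = 1.778
te_Plumbing rough-in = (5 + 4·6 + 13)/6 = 42/6 = 7; σ²_Plumbing rough-in = ((13−5)/6)² = 1.778
te_HVAC install = (11 + 4·12 + 19)/6 = 78/6 = 13; σ²_HVAC install = ((19−11)/6)² = 1.778
te_Insulation = (1 + 4·2 + 9)/6 = 18/6 = 3; σ²_Insulation = ((9−1)/6)² = 1.778

Forward pass:
ES_Demolition = 0; EF_Demolition = 7
ES_Excavation = 0; EF_Excavation = 12
ES_Foundation = 0; EF_Foundation = 3
ES_Framing = 7; EF_Framing = 7+14 = 21
ES_Roofing = 7; EF_Roofing = 7+11 = 18
ES_Electrical rough-in = 12; EF_Electrical rough-in = 12+10 = 22
ES_Plumbing rough-in = 21; EF_Plumbing rough-in = 21+7 = 28
ES_HVAC install = 3; EF_HVAC install = 3+13 = 16
ES_Insulation = max(EF_Roofing=18, EF_Electrical rough-in=22, EF_Plumbing rough-in=28, EF_HVAC install=16) = 28; EF_Insulation = 28+3 = 31
Expected project duration μ = 31 days. Critical path: Demolition → Framing → Plumbing rough-in → Insulation.

Variance along critical path = 7.111 + 11.111 + 1.778 + 1.778 = 21.778
σ = √21.778 = 4.667 days

4.67 days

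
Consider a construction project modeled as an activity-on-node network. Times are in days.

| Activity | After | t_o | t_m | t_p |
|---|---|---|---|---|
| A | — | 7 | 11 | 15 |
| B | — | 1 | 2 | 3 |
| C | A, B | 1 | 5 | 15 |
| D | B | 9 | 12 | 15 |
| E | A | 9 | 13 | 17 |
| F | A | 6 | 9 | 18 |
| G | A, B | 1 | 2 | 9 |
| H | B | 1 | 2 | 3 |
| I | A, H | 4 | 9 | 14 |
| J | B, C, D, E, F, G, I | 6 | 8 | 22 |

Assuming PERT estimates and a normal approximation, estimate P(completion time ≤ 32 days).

te_A = (7 + 4·11 + 15)/6 = 66/6 = 11; σ²_A = ((15−7)/6)² = 1.778
te_B = (1 + 4·2 + 3)/6 = 12/6 = 2; σ²_B = ((3−1)/6)² = 0.111
te_C = (1 + 4·5 + 15)/6 = 36/6 = 6; σ²_C = ((15−1)/6)² = 5.444
te_D = (9 + 4·12 + 15)/6 = 72/6 = 12; σ²_D = ((15−9)/6)² = 1.000
te_E = (9 + 4·13 + 17)/6 = 78/6 = 13; σ²_E = ((17−9)/6)² = 1.778
te_F = (6 + 4·9 + 18)/6 = 60/6 = 10; σ²_F = ((18−6)/6)² = 4.000
te_G = (1 + 4·2 + 9)/6 = 18/6 = 3; σ²_G = ((9−1)/6)² = 1.778
te_H = (1 + 4·2 + 3)/6 = 12/6 = 2; σ²_H = ((3−1)/6)² = 0.111
te_I = (4 + 4·9 + 14)/6 = 54/6 = 9; σ²_I = ((14−4)/6)² = 2.778
te_J = (6 + 4·8 + 22)/6 = 60/6 = 10; σ²_J = ((22−6)/6)² = 7.111

Forward pass:
ES_A = 0; EF_A = 11
ES_B = 0; EF_B = 2
ES_C = max(EF_A=11, EF_B=2) = 11; EF_C = 11+6 = 17
ES_D = 2; EF_D = 2+12 = 14
ES_E = 11; EF_E = 11+13 = 24
ES_F = 11; EF_F = 11+10 = 21
ES_G = max(EF_A=11, EF_B=2) = 11; EF_G = 11+3 = 14
ES_H = 2; EF_H = 2+2 = 4
ES_I = max(EF_A=11, EF_H=4) = 11; EF_I = 11+9 = 20
ES_J = max(EF_B=2, EF_C=17, EF_D=14, EF_E=24, EF_F=21, EF_G=14, EF_I=20) = 24; EF_J = 24+10 = 34
Expected project duration μ = 34 days. Critical path: A → E → J.

Variance along critical path = 1.778 + 1.778 + 7.111 = 10.667; σ = √10.667 = 3.266 days.
Z = (32 − 34) / 3.266 = -0.612
P(T ≤ 32) = Φ(-0.612) ≈ 0.270

0.270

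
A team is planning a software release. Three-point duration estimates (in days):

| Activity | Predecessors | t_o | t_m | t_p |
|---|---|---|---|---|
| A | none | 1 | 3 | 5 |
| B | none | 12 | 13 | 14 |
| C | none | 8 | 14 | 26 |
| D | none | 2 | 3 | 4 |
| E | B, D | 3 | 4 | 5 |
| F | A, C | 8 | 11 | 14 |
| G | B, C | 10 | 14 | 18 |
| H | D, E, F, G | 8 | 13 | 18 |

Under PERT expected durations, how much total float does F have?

3 days

te_A = (1 + 4·3 + 5)/6 = 18/6 = 3
te_B = (12 + 4·13 + 14)/6 = 78/6 = 13
te_C = (8 + 4·14 + 26)/6 = 90/6 = 15
te_D = (2 + 4·3 + 4)/6 = 18/6 = 3
te_E = (3 + 4·4 + 5)/6 = 24/6 = 4
te_F = (8 + 4·11 + 14)/6 = 66/6 = 11
te_G = (10 + 4·14 + 18)/6 = 84/6 = 14
te_H = (8 + 4·13 + 18)/6 = 78/6 = 13

Forward pass:
ES_A = 0; EF_A = 3
ES_B = 0; EF_B = 13
ES_C = 0; EF_C = 15
ES_D = 0; EF_D = 3
ES_E = max(EF_B=13, EF_D=3) = 13; EF_E = 13+4 = 17
ES_F = max(EF_A=3, EF_C=15) = 15; EF_F = 15+11 = 26
ES_G = max(EF_B=13, EF_C=15) = 15; EF_G = 15+14 = 29
ES_H = max(EF_D=3, EF_E=17, EF_F=26, EF_G=29) = 29; EF_H = 29+13 = 42
Expected project duration μ = 42 days. Critical path: C → G → H.

Backward pass:
LF_H = 42; LS_H = 42−13 = 29
LF_G = LS_H = 29; LS_G = 29−14 = 15
LF_F = LS_H = 29; LS_F = 29−11 = 18
LF_E = LS_H = 29; LS_E = 29−4 = 25
LF_D = min(LS_E=25, LS_H=29) = 25; LS_D = 25−3 = 22
LF_C = min(LS_F=18, LS_G=15) = 15; LS_C = 15−15 = 0
LF_B = min(LS_E=25, LS_G=15) = 15; LS_B = 15−13 = 2
LF_A = LS_F = 18; LS_A = 18−3 = 15
Slack_F = LS_F − ES_F = 18 − 15 = 3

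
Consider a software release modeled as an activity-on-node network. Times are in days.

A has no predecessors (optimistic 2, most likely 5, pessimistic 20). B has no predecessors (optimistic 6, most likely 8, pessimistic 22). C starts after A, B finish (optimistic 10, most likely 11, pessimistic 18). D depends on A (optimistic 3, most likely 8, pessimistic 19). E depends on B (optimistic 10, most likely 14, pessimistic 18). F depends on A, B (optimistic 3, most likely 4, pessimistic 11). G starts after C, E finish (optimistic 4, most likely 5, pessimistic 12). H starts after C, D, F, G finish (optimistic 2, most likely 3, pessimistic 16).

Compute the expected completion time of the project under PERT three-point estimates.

te_A = (2 + 4·5 + 20)/6 = 42/6 = 7
te_B = (6 + 4·8 + 22)/6 = 60/6 = 10
te_C = (10 + 4·11 + 18)/6 = 72/6 = 12
te_D = (3 + 4·8 + 19)/6 = 54/6 = 9
te_E = (10 + 4·14 + 18)/6 = 84/6 = 14
te_F = (3 + 4·4 + 11)/6 = 30/6 = 5
te_G = (4 + 4·5 + 12)/6 = 36/6 = 6
te_H = (2 + 4·3 + 16)/6 = 30/6 = 5

Forward pass:
ES_A = 0; EF_A = 7
ES_B = 0; EF_B = 10
ES_C = max(EF_A=7, EF_B=10) = 10; EF_C = 10+12 = 22
ES_D = 7; EF_D = 7+9 = 16
ES_E = 10; EF_E = 10+14 = 24
ES_F = max(EF_A=7, EF_B=10) = 10; EF_F = 10+5 = 15
ES_G = max(EF_C=22, EF_E=24) = 24; EF_G = 24+6 = 30
ES_H = max(EF_C=22, EF_D=16, EF_F=15, EF_G=30) = 30; EF_H = 30+5 = 35
Expected project duration μ = 35 days. Critical path: B → E → G → H.

35 days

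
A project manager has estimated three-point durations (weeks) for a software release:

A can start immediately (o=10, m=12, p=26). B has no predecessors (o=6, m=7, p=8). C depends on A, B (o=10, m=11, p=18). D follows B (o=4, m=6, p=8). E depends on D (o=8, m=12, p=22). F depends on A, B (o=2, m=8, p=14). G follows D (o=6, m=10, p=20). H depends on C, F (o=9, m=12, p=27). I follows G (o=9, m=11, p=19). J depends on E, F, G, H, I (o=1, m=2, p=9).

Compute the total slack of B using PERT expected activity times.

4 weeks

te_A = (10 + 4·12 + 26)/6 = 84/6 = 14
te_B = (6 + 4·7 + 8)/6 = 42/6 = 7
te_C = (10 + 4·11 + 18)/6 = 72/6 = 12
te_D = (4 + 4·6 + 8)/6 = 36/6 = 6
te_E = (8 + 4·12 + 22)/6 = 78/6 = 13
te_F = (2 + 4·8 + 14)/6 = 48/6 = 8
te_G = (6 + 4·10 + 20)/6 = 66/6 = 11
te_H = (9 + 4·12 + 27)/6 = 84/6 = 14
te_I = (9 + 4·11 + 19)/6 = 72/6 = 12
te_J = (1 + 4·2 + 9)/6 = 18/6 = 3

Forward pass:
ES_A = 0; EF_A = 14
ES_B = 0; EF_B = 7
ES_C = max(EF_A=14, EF_B=7) = 14; EF_C = 14+12 = 26
ES_D = 7; EF_D = 7+6 = 13
ES_E = 13; EF_E = 13+13 = 26
ES_F = max(EF_A=14, EF_B=7) = 14; EF_F = 14+8 = 22
ES_G = 13; EF_G = 13+11 = 24
ES_H = max(EF_C=26, EF_F=22) = 26; EF_H = 26+14 = 40
ES_I = 24; EF_I = 24+12 = 36
ES_J = max(EF_E=26, EF_F=22, EF_G=24, EF_H=40, EF_I=36) = 40; EF_J = 40+3 = 43
Expected project duration μ = 43 weeks. Critical path: A → C → H → J.

Backward pass:
LF_J = 43; LS_J = 43−3 = 40
LF_I = LS_J = 40; LS_I = 40−12 = 28
LF_H = LS_J = 40; LS_H = 40−14 = 26
LF_G = min(LS_I=28, LS_J=40) = 28; LS_G = 28−11 = 17
LF_F = min(LS_H=26, LS_J=40) = 26; LS_F = 26−8 = 18
LF_E = LS_J = 40; LS_E = 40−13 = 27
LF_D = min(LS_E=27, LS_G=17) = 17; LS_D = 17−6 = 11
LF_C = LS_H = 26; LS_C = 26−12 = 14
LF_B = min(LS_C=14, LS_D=11, LS_F=18) = 11; LS_B = 11−7 = 4
LF_A = min(LS_C=14, LS_F=18) = 14; LS_A = 14−14 = 0
Slack_B = LS_B − ES_B = 4 − 0 = 4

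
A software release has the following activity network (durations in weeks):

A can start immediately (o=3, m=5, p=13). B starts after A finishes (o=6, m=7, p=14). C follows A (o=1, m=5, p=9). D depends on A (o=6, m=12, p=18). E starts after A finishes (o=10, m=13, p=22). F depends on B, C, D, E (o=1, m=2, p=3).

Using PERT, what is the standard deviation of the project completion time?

te_A = (3 + 4·5 + 13)/6 = 36/6 = 6; σ²_A = ((13−3)/6)² = 2.778
te_B = (6 + 4·7 + 14)/6 = 48/6 = 8; σ²_B = ((14−6)/6)² = 1.778
te_C = (1 + 4·5 + 9)/6 = 30/6 = 5; σ²_C = ((9−1)/6)² = 1.778
te_D = (6 + 4·12 + 18)/6 = 72/6 = 12; σ²_D = ((18−6)/6)² = 4.000
te_E = (10 + 4·13 + 22)/6 = 84/6 = 14; σ²_E = ((22−10)/6)² = 4.000
te_F = (1 + 4·2 + 3)/6 = 12/6 = 2; σ²_F = ((3−1)/6)² = 0.111

Forward pass:
ES_A = 0; EF_A = 6
ES_B = 6; EF_B = 6+8 = 14
ES_C = 6; EF_C = 6+5 = 11
ES_D = 6; EF_D = 6+12 = 18
ES_E = 6; EF_E = 6+14 = 20
ES_F = max(EF_B=14, EF_C=11, EF_D=18, EF_E=20) = 20; EF_F = 20+2 = 22
Expected project duration μ = 22 weeks. Critical path: A → E → F.

Variance along critical path = 2.778 + 4.000 + 0.111 = 6.889
σ = √6.889 = 2.625 weeks

2.62 weeks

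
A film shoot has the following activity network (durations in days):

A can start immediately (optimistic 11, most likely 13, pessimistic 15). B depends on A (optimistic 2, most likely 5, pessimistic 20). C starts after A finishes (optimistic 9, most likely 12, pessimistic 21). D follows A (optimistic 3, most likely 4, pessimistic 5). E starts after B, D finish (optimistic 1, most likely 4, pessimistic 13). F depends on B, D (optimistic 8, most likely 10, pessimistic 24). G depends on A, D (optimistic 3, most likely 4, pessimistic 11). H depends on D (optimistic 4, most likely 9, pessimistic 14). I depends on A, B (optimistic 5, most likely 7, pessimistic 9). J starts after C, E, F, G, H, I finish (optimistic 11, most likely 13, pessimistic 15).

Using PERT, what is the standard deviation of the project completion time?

te_A = (11 + 4·13 + 15)/6 = 78/6 = 13; σ²_A = ((15−11)/6)² = 0.444
te_B = (2 + 4·5 + 20)/6 = 42/6 = 7; σ²_B = ((20−2)/6)² = 9.000
te_C = (9 + 4·12 + 21)/6 = 78/6 = 13; σ²_C = ((21−9)/6)² = 4.000
te_D = (3 + 4·4 + 5)/6 = 24/6 = 4; σ²_D = ((5−3)/6)² = 0.111
te_E = (1 + 4·4 + 13)/6 = 30/6 = 5; σ²_E = ((13−1)/6)² = 4.000
te_F = (8 + 4·10 + 24)/6 = 72/6 = 12; σ²_F = ((24−8)/6)² = 7.111
te_G = (3 + 4·4 + 11)/6 = 30/6 = 5; σ²_G = ((11−3)/6)² = 1.778
te_H = (4 + 4·9 + 14)/6 = 54/6 = 9; σ²_H = ((14−4)/6)² = 2.778
te_I = (5 + 4·7 + 9)/6 = 42/6 = 7; σ²_I = ((9−5)/6)² = 0.444
te_J = (11 + 4·13 + 15)/6 = 78/6 = 13; σ²_J = ((15−11)/6)² = 0.444

Forward pass:
ES_A = 0; EF_A = 13
ES_B = 13; EF_B = 13+7 = 20
ES_C = 13; EF_C = 13+13 = 26
ES_D = 13; EF_D = 13+4 = 17
ES_E = max(EF_B=20, EF_D=17) = 20; EF_E = 20+5 = 25
ES_F = max(EF_B=20, EF_D=17) = 20; EF_F = 20+12 = 32
ES_G = max(EF_A=13, EF_D=17) = 17; EF_G = 17+5 = 22
ES_H = 17; EF_H = 17+9 = 26
ES_I = max(EF_A=13, EF_B=20) = 20; EF_I = 20+7 = 27
ES_J = max(EF_C=26, EF_E=25, EF_F=32, EF_G=22, EF_H=26, EF_I=27) = 32; EF_J = 32+13 = 45
Expected project duration μ = 45 days. Critical path: A → B → F → J.

Variance along critical path = 0.444 + 9.000 + 7.111 + 0.444 = 17.000
σ = √17.000 = 4.123 days

4.12 days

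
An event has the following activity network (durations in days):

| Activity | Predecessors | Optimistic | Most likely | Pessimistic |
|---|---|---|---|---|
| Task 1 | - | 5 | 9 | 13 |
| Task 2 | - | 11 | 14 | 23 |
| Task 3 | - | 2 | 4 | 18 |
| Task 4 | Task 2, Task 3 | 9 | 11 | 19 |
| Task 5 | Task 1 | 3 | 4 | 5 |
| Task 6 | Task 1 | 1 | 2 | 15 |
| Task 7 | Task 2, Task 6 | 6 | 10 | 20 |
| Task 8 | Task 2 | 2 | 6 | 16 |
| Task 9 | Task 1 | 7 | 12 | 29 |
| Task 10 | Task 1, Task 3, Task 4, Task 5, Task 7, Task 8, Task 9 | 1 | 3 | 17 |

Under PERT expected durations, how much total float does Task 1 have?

3 days

te_Task 1 = (5 + 4·9 + 13)/6 = 54/6 = 9
te_Task 2 = (11 + 4·14 + 23)/6 = 90/6 = 15
te_Task 3 = (2 + 4·4 + 18)/6 = 36/6 = 6
te_Task 4 = (9 + 4·11 + 19)/6 = 72/6 = 12
te_Task 5 = (3 + 4·4 + 5)/6 = 24/6 = 4
te_Task 6 = (1 + 4·2 + 15)/6 = 24/6 = 4
te_Task 7 = (6 + 4·10 + 20)/6 = 66/6 = 11
te_Task 8 = (2 + 4·6 + 16)/6 = 42/6 = 7
te_Task 9 = (7 + 4·12 + 29)/6 = 84/6 = 14
te_Task 10 = (1 + 4·3 + 17)/6 = 30/6 = 5

Forward pass:
ES_Task 1 = 0; EF_Task 1 = 9
ES_Task 2 = 0; EF_Task 2 = 15
ES_Task 3 = 0; EF_Task 3 = 6
ES_Task 4 = max(EF_Task 2=15, EF_Task 3=6) = 15; EF_Task 4 = 15+12 = 27
ES_Task 5 = 9; EF_Task 5 = 9+4 = 13
ES_Task 6 = 9; EF_Task 6 = 9+4 = 13
ES_Task 7 = max(EF_Task 2=15, EF_Task 6=13) = 15; EF_Task 7 = 15+11 = 26
ES_Task 8 = 15; EF_Task 8 = 15+7 = 22
ES_Task 9 = 9; EF_Task 9 = 9+14 = 23
ES_Task 10 = max(EF_Task 1=9, EF_Task 3=6, EF_Task 4=27, EF_Task 5=13, EF_Task 7=26, EF_Task 8=22, EF_Task 9=23) = 27; EF_Task 10 = 27+5 = 32
Expected project duration μ = 32 days. Critical path: Task 2 → Task 4 → Task 10.

Backward pass:
LF_Task 10 = 32; LS_Task 10 = 32−5 = 27
LF_Task 9 = LS_Task 10 = 27; LS_Task 9 = 27−14 = 13
LF_Task 8 = LS_Task 10 = 27; LS_Task 8 = 27−7 = 20
LF_Task 7 = LS_Task 10 = 27; LS_Task 7 = 27−11 = 16
LF_Task 6 = LS_Task 7 = 16; LS_Task 6 = 16−4 = 12
LF_Task 5 = LS_Task 10 = 27; LS_Task 5 = 27−4 = 23
LF_Task 4 = LS_Task 10 = 27; LS_Task 4 = 27−12 = 15
LF_Task 3 = min(LS_Task 4=15, LS_Task 10=27) = 15; LS_Task 3 = 15−6 = 9
LF_Task 2 = min(LS_Task 4=15, LS_Task 7=16, LS_Task 8=20) = 15; LS_Task 2 = 15−15 = 0
LF_Task 1 = min(LS_Task 5=23, LS_Task 6=12, LS_Task 9=13, LS_Task 10=27) = 12; LS_Task 1 = 12−9 = 3
Slack_Task 1 = LS_Task 1 − ES_Task 1 = 3 − 0 = 3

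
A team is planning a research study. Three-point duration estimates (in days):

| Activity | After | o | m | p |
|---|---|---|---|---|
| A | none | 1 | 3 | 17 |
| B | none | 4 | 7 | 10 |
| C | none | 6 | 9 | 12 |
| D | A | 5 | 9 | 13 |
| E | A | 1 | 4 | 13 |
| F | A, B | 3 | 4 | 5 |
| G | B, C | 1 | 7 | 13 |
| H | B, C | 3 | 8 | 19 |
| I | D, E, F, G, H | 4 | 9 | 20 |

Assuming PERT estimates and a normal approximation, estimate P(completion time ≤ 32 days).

te_A = (1 + 4·3 + 17)/6 = 30/6 = 5; σ²_A = ((17−1)/6)² = 7.111
te_B = (4 + 4·7 + 10)/6 = 42/6 = 7; σ²_B = ((10−4)/6)² = 1.000
te_C = (6 + 4·9 + 12)/6 = 54/6 = 9; σ²_C = ((12−6)/6)² = 1.000
te_D = (5 + 4·9 + 13)/6 = 54/6 = 9; σ²_D = ((13−5)/6)² = 1.778
te_E = (1 + 4·4 + 13)/6 = 30/6 = 5; σ²_E = ((13−1)/6)² = 4.000
te_F = (3 + 4·4 + 5)/6 = 24/6 = 4; σ²_F = ((5−3)/6)² = 0.111
te_G = (1 + 4·7 + 13)/6 = 42/6 = 7; σ²_G = ((13−1)/6)² = 4.000
te_H = (3 + 4·8 + 19)/6 = 54/6 = 9; σ²_H = ((19−3)/6)² = 7.111
te_I = (4 + 4·9 + 20)/6 = 60/6 = 10; σ²_I = ((20−4)/6)² = 7.111

Forward pass:
ES_A = 0; EF_A = 5
ES_B = 0; EF_B = 7
ES_C = 0; EF_C = 9
ES_D = 5; EF_D = 5+9 = 14
ES_E = 5; EF_E = 5+5 = 10
ES_F = max(EF_A=5, EF_B=7) = 7; EF_F = 7+4 = 11
ES_G = max(EF_B=7, EF_C=9) = 9; EF_G = 9+7 = 16
ES_H = max(EF_B=7, EF_C=9) = 9; EF_H = 9+9 = 18
ES_I = max(EF_D=14, EF_E=10, EF_F=11, EF_G=16, EF_H=18) = 18; EF_I = 18+10 = 28
Expected project duration μ = 28 days. Critical path: C → H → I.

Variance along critical path = 1.000 + 7.111 + 7.111 = 15.222; σ = √15.222 = 3.902 days.
Z = (32 − 28) / 3.902 = 1.025
P(T ≤ 32) = Φ(1.025) ≈ 0.847

0.847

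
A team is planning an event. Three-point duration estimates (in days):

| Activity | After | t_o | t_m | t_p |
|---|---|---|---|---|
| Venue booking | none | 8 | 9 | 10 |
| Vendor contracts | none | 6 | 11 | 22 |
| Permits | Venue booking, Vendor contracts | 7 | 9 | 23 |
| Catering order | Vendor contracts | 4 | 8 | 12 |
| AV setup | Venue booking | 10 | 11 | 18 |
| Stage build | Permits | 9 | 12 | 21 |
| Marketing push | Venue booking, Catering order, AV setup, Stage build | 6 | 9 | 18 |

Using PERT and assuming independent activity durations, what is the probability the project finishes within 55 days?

te_Venue booking = (8 + 4·9 + 10)/6 = 54/6 = 9; σ²_Venue booking = ((10−8)/6)² = 0.111
te_Vendor contracts = (6 + 4·11 + 22)/6 = 72/6 = 12; σ²_Vendor contracts = ((22−6)/6)² = 7.111
te_Permits = (7 + 4·9 + 23)/6 = 66/6 = 11; σ²_Permits = ((23−7)/6)² = 7.111
te_Catering order = (4 + 4·8 + 12)/6 = 48/6 = 8; σ²_Catering order = ((12−4)/6)² = 1.778
te_AV setup = (10 + 4·11 + 18)/6 = 72/6 = 12; σ²_AV setup = ((18−10)/6)² = 1.778
te_Stage build = (9 + 4·12 + 21)/6 = 78/6 = 13; σ²_Stage build = ((21−9)/6)² = 4.000
te_Marketing push = (6 + 4·9 + 18)/6 = 60/6 = 10; σ²_Marketing push = ((18−6)/6)² = 4.000

Forward pass:
ES_Venue booking = 0; EF_Venue booking = 9
ES_Vendor contracts = 0; EF_Vendor contracts = 12
ES_Permits = max(EF_Venue booking=9, EF_Vendor contracts=12) = 12; EF_Permits = 12+11 = 23
ES_Catering order = 12; EF_Catering order = 12+8 = 20
ES_AV setup = 9; EF_AV setup = 9+12 = 21
ES_Stage build = 23; EF_Stage build = 23+13 = 36
ES_Marketing push = max(EF_Venue booking=9, EF_Catering order=20, EF_AV setup=21, EF_Stage build=36) = 36; EF_Marketing push = 36+10 = 46
Expected project duration μ = 46 days. Critical path: Vendor contracts → Permits → Stage build → Marketing push.

Variance along critical path = 7.111 + 7.111 + 4.000 + 4.000 = 22.222; σ = √22.222 = 4.714 days.
Z = (55 − 46) / 4.714 = 1.909
P(T ≤ 55) = Φ(1.909) ≈ 0.972

0.972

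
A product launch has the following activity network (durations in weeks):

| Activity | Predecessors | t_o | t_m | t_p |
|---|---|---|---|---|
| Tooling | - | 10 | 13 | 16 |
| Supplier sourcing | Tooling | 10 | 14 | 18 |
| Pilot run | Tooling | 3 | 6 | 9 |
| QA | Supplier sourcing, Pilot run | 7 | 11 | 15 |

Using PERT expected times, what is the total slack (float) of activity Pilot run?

8 weeks

te_Tooling = (10 + 4·13 + 16)/6 = 78/6 = 13
te_Supplier sourcing = (10 + 4·14 + 18)/6 = 84/6 = 14
te_Pilot run = (3 + 4·6 + 9)/6 = 36/6 = 6
te_QA = (7 + 4·11 + 15)/6 = 66/6 = 11

Forward pass:
ES_Tooling = 0; EF_Tooling = 13
ES_Supplier sourcing = 13; EF_Supplier sourcing = 13+14 = 27
ES_Pilot run = 13; EF_Pilot run = 13+6 = 19
ES_QA = max(EF_Supplier sourcing=27, EF_Pilot run=19) = 27; EF_QA = 27+11 = 38
Expected project duration μ = 38 weeks. Critical path: Tooling → Supplier sourcing → QA.

Backward pass:
LF_QA = 38; LS_QA = 38−11 = 27
LF_Pilot run = LS_QA = 27; LS_Pilot run = 27−6 = 21
LF_Supplier sourcing = LS_QA = 27; LS_Supplier sourcing = 27−14 = 13
LF_Tooling = min(LS_Supplier sourcing=13, LS_Pilot run=21) = 13; LS_Tooling = 13−13 = 0
Slack_Pilot run = LS_Pilot run − ES_Pilot run = 21 − 13 = 8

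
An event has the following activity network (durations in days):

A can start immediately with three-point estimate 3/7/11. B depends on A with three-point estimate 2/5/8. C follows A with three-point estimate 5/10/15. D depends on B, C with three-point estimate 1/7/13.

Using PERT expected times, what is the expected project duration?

24 days

te_A = (3 + 4·7 + 11)/6 = 42/6 = 7
te_B = (2 + 4·5 + 8)/6 = 30/6 = 5
te_C = (5 + 4·10 + 15)/6 = 60/6 = 10
te_D = (1 + 4·7 + 13)/6 = 42/6 = 7

Forward pass:
ES_A = 0; EF_A = 7
ES_B = 7; EF_B = 7+5 = 12
ES_C = 7; EF_C = 7+10 = 17
ES_D = max(EF_B=12, EF_C=17) = 17; EF_D = 17+7 = 24
Expected project duration μ = 24 days. Critical path: A → C → D.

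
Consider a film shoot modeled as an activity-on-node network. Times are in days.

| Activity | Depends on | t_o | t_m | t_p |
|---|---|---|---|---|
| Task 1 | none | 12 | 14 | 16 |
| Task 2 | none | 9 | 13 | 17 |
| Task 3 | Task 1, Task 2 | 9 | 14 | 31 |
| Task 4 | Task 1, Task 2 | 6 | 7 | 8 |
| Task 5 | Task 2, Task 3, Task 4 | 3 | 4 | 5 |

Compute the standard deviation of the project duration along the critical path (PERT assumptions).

te_Task 1 = (12 + 4·14 + 16)/6 = 84/6 = 14; σ²_Task 1 = ((16−12)/6)² = 0.444
te_Task 2 = (9 + 4·13 + 17)/6 = 78/6 = 13; σ²_Task 2 = ((17−9)/6)² = 1.778
te_Task 3 = (9 + 4·14 + 31)/6 = 96/6 = 16; σ²_Task 3 = ((31−9)/6)² = 13.444
te_Task 4 = (6 + 4·7 + 8)/6 = 42/6 = 7; σ²_Task 4 = ((8−6)/6)² = 0.111
te_Task 5 = (3 + 4·4 + 5)/6 = 24/6 = 4; σ²_Task 5 = ((5−3)/6)² = 0.111

Forward pass:
ES_Task 1 = 0; EF_Task 1 = 14
ES_Task 2 = 0; EF_Task 2 = 13
ES_Task 3 = max(EF_Task 1=14, EF_Task 2=13) = 14; EF_Task 3 = 14+16 = 30
ES_Task 4 = max(EF_Task 1=14, EF_Task 2=13) = 14; EF_Task 4 = 14+7 = 21
ES_Task 5 = max(EF_Task 2=13, EF_Task 3=30, EF_Task 4=21) = 30; EF_Task 5 = 30+4 = 34
Expected project duration μ = 34 days. Critical path: Task 1 → Task 3 → Task 5.

Variance along critical path = 0.444 + 13.444 + 0.111 = 14.000
σ = √14.000 = 3.742 days

3.74 days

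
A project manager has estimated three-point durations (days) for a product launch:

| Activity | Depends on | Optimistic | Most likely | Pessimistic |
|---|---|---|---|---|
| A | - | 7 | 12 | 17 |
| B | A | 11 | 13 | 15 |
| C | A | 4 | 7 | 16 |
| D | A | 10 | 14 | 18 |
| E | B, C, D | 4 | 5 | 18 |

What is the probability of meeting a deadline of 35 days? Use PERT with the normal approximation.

te_A = (7 + 4·12 + 17)/6 = 72/6 = 12; σ²_A = ((17−7)/6)² = 2.778
te_B = (11 + 4·13 + 15)/6 = 78/6 = 13; σ²_B = ((15−11)/6)² = 0.444
te_C = (4 + 4·7 + 16)/6 = 48/6 = 8; σ²_C = ((16−4)/6)² = 4.000
te_D = (10 + 4·14 + 18)/6 = 84/6 = 14; σ²_D = ((18−10)/6)² = 1.778
te_E = (4 + 4·5 + 18)/6 = 42/6 = 7; σ²_E = ((18−4)/6)² = 5.444

Forward pass:
ES_A = 0; EF_A = 12
ES_B = 12; EF_B = 12+13 = 25
ES_C = 12; EF_C = 12+8 = 20
ES_D = 12; EF_D = 12+14 = 26
ES_E = max(EF_B=25, EF_C=20, EF_D=26) = 26; EF_E = 26+7 = 33
Expected project duration μ = 33 days. Critical path: A → D → E.

Variance along critical path = 2.778 + 1.778 + 5.444 = 10.000; σ = √10.000 = 3.162 days.
Z = (35 − 33) / 3.162 = 0.632
P(T ≤ 35) = Φ(0.632) ≈ 0.736

0.736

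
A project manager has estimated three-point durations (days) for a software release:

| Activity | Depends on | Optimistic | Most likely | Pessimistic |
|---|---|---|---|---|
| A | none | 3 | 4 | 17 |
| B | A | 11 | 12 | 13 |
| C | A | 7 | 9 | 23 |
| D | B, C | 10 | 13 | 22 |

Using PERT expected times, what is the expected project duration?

32 days

te_A = (3 + 4·4 + 17)/6 = 36/6 = 6
te_B = (11 + 4·12 + 13)/6 = 72/6 = 12
te_C = (7 + 4·9 + 23)/6 = 66/6 = 11
te_D = (10 + 4·13 + 22)/6 = 84/6 = 14

Forward pass:
ES_A = 0; EF_A = 6
ES_B = 6; EF_B = 6+12 = 18
ES_C = 6; EF_C = 6+11 = 17
ES_D = max(EF_B=18, EF_C=17) = 18; EF_D = 18+14 = 32
Expected project duration μ = 32 days. Critical path: A → B → D.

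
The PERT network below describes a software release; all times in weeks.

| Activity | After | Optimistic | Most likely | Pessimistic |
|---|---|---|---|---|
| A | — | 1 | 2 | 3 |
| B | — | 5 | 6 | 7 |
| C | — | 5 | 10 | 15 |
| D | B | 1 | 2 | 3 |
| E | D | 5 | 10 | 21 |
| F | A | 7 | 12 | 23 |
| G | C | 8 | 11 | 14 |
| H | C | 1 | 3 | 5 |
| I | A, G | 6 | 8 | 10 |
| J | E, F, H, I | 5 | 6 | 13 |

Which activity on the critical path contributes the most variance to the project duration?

C

te_A = (1 + 4·2 + 3)/6 = 12/6 = 2; σ²_A = ((3−1)/6)² = 0.111
te_B = (5 + 4·6 + 7)/6 = 36/6 = 6; σ²_B = ((7−5)/6)² = 0.111
te_C = (5 + 4·10 + 15)/6 = 60/6 = 10; σ²_C = ((15−5)/6)² = 2.778
te_D = (1 + 4·2 + 3)/6 = 12/6 = 2; σ²_D = ((3−1)/6)² = 0.111
te_E = (5 + 4·10 + 21)/6 = 66/6 = 11; σ²_E = ((21−5)/6)² = 7.111
te_F = (7 + 4·12 + 23)/6 = 78/6 = 13; σ²_F = ((23−7)/6)² = 7.111
te_G = (8 + 4·11 + 14)/6 = 66/6 = 11; σ²_G = ((14−8)/6)² = 1.000
te_H = (1 + 4·3 + 5)/6 = 18/6 = 3; σ²_H = ((5−1)/6)² = 0.444
te_I = (6 + 4·8 + 10)/6 = 48/6 = 8; σ²_I = ((10−6)/6)² = 0.444
te_J = (5 + 4·6 + 13)/6 = 42/6 = 7; σ²_J = ((13−5)/6)² = 1.778

Forward pass:
ES_A = 0; EF_A = 2
ES_B = 0; EF_B = 6
ES_C = 0; EF_C = 10
ES_D = 6; EF_D = 6+2 = 8
ES_E = 8; EF_E = 8+11 = 19
ES_F = 2; EF_F = 2+13 = 15
ES_G = 10; EF_G = 10+11 = 21
ES_H = 10; EF_H = 10+3 = 13
ES_I = max(EF_A=2, EF_G=21) = 21; EF_I = 21+8 = 29
ES_J = max(EF_E=19, EF_F=15, EF_H=13, EF_I=29) = 29; EF_J = 29+7 = 36
Expected project duration μ = 36 weeks. Critical path: C → G → I → J.

Variances on critical path: σ²_C=2.778, σ²_G=1.000, σ²_I=0.444, σ²_J=1.778.
Largest is σ²_C = 2.778.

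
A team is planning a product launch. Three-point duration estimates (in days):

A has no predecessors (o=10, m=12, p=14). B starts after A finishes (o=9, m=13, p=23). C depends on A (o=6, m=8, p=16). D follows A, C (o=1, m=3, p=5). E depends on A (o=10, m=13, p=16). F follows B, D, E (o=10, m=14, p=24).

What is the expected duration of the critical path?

te_A = (10 + 4·12 + 14)/6 = 72/6 = 12
te_B = (9 + 4·13 + 23)/6 = 84/6 = 14
te_C = (6 + 4·8 + 16)/6 = 54/6 = 9
te_D = (1 + 4·3 + 5)/6 = 18/6 = 3
te_E = (10 + 4·13 + 16)/6 = 78/6 = 13
te_F = (10 + 4·14 + 24)/6 = 90/6 = 15

Forward pass:
ES_A = 0; EF_A = 12
ES_B = 12; EF_B = 12+14 = 26
ES_C = 12; EF_C = 12+9 = 21
ES_D = max(EF_A=12, EF_C=21) = 21; EF_D = 21+3 = 24
ES_E = 12; EF_E = 12+13 = 25
ES_F = max(EF_B=26, EF_D=24, EF_E=25) = 26; EF_F = 26+15 = 41
Expected project duration μ = 41 days. Critical path: A → B → F.

41 days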